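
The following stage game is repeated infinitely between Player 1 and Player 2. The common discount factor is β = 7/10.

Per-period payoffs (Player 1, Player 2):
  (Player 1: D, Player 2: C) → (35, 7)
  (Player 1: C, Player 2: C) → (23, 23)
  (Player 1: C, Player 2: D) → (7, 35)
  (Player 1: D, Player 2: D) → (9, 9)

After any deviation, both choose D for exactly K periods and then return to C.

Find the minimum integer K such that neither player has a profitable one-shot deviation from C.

2

Need Σ_{k=1}^{K} β^k ≥ (35−23)/(23−9) = 0.8571 at β = 7/10.
At K = 1 the sum is 0.7000 < 0.8571; at K = 2 it is 1.1900 ≥ 0.8571.
So the minimum punishment length is K = 2.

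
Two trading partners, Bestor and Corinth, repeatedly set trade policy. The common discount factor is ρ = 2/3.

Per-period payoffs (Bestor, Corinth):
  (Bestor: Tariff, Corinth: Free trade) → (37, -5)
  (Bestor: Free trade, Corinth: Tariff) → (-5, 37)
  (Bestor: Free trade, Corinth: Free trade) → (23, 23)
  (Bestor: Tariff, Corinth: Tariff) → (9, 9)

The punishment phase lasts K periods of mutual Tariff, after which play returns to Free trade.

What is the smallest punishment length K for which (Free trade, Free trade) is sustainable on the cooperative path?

No profitable deviation requires (23−9)(ρ+…+ρ^K) ≥ 37−23, i.e. ρ+…+ρ^K ≥ 1 ≈ 1.0000.
With ρ = 2/3, the partial sums are K=1: 0.6667, K=2: 1.1111.
K = 2 is the first length at which the sum reaches 1.0000.

2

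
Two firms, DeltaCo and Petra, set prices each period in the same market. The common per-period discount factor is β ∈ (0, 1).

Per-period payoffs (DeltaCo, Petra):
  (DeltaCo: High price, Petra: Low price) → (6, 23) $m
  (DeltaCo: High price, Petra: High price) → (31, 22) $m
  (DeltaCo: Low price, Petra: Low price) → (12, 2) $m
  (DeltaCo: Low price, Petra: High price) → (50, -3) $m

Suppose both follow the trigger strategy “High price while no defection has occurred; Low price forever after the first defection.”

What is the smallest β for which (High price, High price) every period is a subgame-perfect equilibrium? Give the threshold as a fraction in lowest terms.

For DeltaCo: deviation gain 50−31 = 19, per-period punishment loss 31−12 = 19. IC gives β ≥ 19/38 = 1/2.
For Petra: gain 1, loss 20 per period, so β ≥ 1/21.
The tighter constraint is DeltaCo's, so cooperation needs β ≥ 1/2.

1/2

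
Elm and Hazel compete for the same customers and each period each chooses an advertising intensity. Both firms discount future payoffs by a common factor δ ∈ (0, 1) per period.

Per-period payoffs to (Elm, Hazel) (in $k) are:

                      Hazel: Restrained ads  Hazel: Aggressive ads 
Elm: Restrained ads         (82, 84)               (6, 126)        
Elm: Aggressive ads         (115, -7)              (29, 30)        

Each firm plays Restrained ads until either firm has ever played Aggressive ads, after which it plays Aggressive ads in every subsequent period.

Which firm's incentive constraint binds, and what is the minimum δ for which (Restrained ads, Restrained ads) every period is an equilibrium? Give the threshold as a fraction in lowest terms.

Elm: cooperation gives 82 each period; deviation gives 115 once then 29 forever.
  82/(1−δ) ≥ 115 + 29δ/(1−δ) ⇒ δ ≥ 33/86.
Hazel: cooperation gives 84 each period; deviation gives 126 once then 30 forever.
  δ ≥ 42/96 = 7/16.
Both must hold, so the binding constraint is Hazel's: δ ≥ 7/16.

Hazel; δ ≥ 7/16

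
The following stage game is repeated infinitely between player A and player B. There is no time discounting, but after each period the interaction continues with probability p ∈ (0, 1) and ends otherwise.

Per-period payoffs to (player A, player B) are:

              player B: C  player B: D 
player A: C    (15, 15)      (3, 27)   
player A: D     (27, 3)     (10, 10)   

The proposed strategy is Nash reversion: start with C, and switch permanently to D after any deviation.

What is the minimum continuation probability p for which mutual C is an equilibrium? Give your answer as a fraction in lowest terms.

12/17

Expected cooperation value is 15 + p·15 + p²·15 + … = 15/(1−p); deviation gives 27 + p·10/(1−p).
15 ≥ 27(1−p) + 10p ⇒ 17p ≥ 12 ⇒ p ≥ 12/17.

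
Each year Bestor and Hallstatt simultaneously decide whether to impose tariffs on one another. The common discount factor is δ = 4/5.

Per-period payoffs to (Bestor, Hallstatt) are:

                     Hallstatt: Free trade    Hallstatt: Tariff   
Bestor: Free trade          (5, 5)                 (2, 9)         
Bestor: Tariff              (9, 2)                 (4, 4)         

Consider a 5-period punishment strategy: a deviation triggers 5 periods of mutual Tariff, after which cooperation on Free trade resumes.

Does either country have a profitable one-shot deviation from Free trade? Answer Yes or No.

A one-shot deviation gives 9 now, then 4 for 5 periods, then back to 5.
Gain from deviating: (9−5) today; loss: (5−4) in each of the next 5 periods.
No-deviation condition: (5−4)(δ+…+δ^5) ≥ 9−5, i.e. δ+…+δ^5 ≥ 4.
At δ = 4/5: δ+…+δ^5 = 2.6893 < 4.0000.
So cooperation is not sustainable.

Yes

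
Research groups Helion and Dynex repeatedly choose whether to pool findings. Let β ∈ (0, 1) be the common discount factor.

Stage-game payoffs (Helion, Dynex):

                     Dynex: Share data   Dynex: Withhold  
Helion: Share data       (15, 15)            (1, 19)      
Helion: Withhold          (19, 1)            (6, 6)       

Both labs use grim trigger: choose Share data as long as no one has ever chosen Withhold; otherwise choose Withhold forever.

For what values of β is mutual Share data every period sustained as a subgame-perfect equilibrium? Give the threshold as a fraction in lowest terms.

4/13

Cooperation forever yields 15 each period: 15/(1−β).
Deviating yields 19 once, then 6 forever: 19 + 6β/(1−β).
No profitable deviation requires 15/(1−β) ≥ 19 + 6β/(1−β).
Multiplying by (1−β): 15 ≥ 19(1−β) + 6β = 19 − 13β.
So 13β ≥ 4, i.e. β ≥ 4/13.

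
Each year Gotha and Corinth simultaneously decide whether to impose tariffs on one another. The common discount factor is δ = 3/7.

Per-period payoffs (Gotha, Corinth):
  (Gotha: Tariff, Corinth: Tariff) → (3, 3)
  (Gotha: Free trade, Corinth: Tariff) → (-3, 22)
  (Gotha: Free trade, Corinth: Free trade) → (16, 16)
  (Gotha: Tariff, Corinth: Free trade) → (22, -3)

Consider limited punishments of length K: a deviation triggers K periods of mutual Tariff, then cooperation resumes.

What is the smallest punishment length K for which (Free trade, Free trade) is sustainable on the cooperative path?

2

No profitable deviation requires (16−3)(δ+…+δ^K) ≥ 22−16, i.e. δ+…+δ^K ≥ 6/13 ≈ 0.4615.
With δ = 3/7, the partial sums are K=1: 0.4286, K=2: 0.6122.
K = 2 is the first length at which the sum reaches 0.4615.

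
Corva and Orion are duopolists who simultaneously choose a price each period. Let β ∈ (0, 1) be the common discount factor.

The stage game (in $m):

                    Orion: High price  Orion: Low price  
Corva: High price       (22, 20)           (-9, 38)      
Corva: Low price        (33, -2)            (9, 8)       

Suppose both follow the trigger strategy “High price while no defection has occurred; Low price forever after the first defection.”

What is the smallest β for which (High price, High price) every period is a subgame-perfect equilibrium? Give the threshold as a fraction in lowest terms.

3/5

Corva's threshold: (33−22)/(33−9) = 11/24.
Orion's threshold: (38−20)/(38−8) = 3/5.
11/24 < 3/5, so Orion binds and β* = 3/5.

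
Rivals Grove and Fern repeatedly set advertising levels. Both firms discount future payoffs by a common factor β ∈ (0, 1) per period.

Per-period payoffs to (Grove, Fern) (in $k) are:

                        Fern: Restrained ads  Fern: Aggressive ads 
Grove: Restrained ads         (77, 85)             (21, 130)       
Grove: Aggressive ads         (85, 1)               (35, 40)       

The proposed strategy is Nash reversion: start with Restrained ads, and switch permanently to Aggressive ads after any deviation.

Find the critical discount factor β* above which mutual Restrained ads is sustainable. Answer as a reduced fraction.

Grove's threshold: (85−77)/(85−35) = 4/25.
Fern's threshold: (130−85)/(130−40) = 1/2.
4/25 < 1/2, so Fern binds and β* = 1/2.

1/2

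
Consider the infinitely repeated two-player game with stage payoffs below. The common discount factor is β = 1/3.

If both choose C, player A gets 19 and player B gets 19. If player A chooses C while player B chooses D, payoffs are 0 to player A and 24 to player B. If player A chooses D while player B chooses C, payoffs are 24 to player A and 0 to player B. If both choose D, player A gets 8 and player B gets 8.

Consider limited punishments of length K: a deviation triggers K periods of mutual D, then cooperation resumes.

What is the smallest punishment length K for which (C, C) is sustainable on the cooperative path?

IC: β(1−β^K)/(1−β) ≥ (24−19)/(19−8) = 5/11.
With β = 1/3: need 1 − β^K ≥ 5/11·(1−1/3)/(1/3), i.e. β^K ≤ 0.0909.
Since (1/3)^2 = 0.1111 and (1/3)^3 = 0.0370, the smallest such K is 3.

3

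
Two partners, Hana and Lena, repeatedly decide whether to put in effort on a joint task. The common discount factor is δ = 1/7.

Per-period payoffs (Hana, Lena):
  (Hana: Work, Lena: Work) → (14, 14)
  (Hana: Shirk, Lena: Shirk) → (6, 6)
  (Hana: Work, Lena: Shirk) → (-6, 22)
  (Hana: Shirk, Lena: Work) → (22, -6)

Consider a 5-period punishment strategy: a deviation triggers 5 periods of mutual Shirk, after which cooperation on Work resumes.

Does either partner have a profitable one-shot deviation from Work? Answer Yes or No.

Comparing payoff streams over the 6 periods until play realigns: cooperate → 14(1+δ+…+δ^5); deviate → 22 + 6(δ+…+δ^5).
Cooperation is sustained iff (14−6)(δ+…+δ^5) ≥ 22−14.
δ+…+δ^5 = 1/7·(1−(1/7)^5)/(1−1/7) = 0.1667, and (22−14)/(14−6) = 1.0000.
0.1667 < 1.0000, so cooperation is not sustainable.

Yes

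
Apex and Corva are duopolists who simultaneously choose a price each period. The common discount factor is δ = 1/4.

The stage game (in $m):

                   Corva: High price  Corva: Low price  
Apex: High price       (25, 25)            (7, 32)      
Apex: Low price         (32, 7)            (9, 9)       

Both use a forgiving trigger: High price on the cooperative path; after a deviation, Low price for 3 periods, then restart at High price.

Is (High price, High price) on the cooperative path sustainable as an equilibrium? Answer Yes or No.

No

IC: δ+…+δ^3 ≥ (32−25)/(25−9) = 7/16.
At δ = 1/4: partial sum = 0.3281 < 0.4375. Cooperation not sustainable.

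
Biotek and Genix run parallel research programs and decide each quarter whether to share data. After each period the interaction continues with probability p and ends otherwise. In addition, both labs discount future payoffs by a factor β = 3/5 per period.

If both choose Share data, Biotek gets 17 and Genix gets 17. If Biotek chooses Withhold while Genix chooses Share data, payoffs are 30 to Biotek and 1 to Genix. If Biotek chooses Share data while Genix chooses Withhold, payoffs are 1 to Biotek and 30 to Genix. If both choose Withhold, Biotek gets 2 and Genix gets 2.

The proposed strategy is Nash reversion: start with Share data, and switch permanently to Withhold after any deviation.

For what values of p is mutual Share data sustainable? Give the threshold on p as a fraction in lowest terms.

65/84

Expected continuation weight on next period's payoff is β·p = 3/5·p, which plays the role of the discount factor.
Cooperation requires 3/5·p ≥ (30−17)/(30−2) = 13/28, hence p ≥ 65/84.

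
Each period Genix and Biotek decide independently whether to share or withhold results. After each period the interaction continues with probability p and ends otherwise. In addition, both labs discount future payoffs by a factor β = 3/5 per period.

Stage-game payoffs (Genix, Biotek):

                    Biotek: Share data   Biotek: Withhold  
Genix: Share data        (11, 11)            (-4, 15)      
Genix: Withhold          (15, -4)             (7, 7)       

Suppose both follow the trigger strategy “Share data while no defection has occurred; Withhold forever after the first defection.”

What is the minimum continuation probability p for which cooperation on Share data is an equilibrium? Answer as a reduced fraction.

5/6

With continuation probability p and discount β, the effective per-period discount factor is βp.
Grim-trigger IC: βp ≥ (15−11)/(15−7) = 1/2.
So p ≥ (1/2)/(3/5) = 5/6.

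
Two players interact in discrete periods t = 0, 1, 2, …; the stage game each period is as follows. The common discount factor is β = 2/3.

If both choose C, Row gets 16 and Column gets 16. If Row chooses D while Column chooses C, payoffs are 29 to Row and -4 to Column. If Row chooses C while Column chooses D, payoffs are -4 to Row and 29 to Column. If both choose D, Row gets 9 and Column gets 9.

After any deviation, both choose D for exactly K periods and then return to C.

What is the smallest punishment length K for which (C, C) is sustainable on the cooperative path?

IC: β(1−β^K)/(1−β) ≥ (29−16)/(16−9) = 13/7.
With β = 2/3: need 1 − β^K ≥ 13/7·(1−2/3)/(2/3), i.e. β^K ≤ 0.0714.
Since (2/3)^6 = 0.0878 and (2/3)^7 = 0.0585, the smallest such K is 7.

7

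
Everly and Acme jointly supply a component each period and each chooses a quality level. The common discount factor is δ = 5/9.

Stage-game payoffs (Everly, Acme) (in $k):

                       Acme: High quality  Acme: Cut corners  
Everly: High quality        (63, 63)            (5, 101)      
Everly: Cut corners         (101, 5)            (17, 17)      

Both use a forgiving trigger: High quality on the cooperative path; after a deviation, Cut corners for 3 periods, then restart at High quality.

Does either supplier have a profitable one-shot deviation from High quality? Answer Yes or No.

No

Comparing payoff streams over the 4 periods until play realigns: cooperate → 63(1+δ+…+δ^3); deviate → 101 + 17(δ+…+δ^3).
Cooperation is sustained iff (63−17)(δ+…+δ^3) ≥ 101−63.
δ+…+δ^3 = 5/9·(1−(5/9)^3)/(1−5/9) = 1.0357, and (101−63)/(63−17) = 0.8261.
1.0357 ≥ 0.8261, so cooperation is sustainable.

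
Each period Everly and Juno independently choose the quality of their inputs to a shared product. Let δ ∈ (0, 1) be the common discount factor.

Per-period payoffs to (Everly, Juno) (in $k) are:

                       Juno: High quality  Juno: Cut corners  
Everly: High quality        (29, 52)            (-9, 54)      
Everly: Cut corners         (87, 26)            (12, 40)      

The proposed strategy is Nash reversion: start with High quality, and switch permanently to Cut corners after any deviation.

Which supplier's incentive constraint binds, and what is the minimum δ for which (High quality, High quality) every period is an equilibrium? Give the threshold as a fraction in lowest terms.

Everly; δ ≥ 58/75

Everly: cooperation gives 29 each period; deviation gives 87 once then 12 forever.
  29/(1−δ) ≥ 87 + 12δ/(1−δ) ⇒ δ ≥ 58/75.
Juno: cooperation gives 52 each period; deviation gives 54 once then 40 forever.
  δ ≥ 2/14 = 1/7.
Both must hold, so the binding constraint is Everly's: δ ≥ 58/75.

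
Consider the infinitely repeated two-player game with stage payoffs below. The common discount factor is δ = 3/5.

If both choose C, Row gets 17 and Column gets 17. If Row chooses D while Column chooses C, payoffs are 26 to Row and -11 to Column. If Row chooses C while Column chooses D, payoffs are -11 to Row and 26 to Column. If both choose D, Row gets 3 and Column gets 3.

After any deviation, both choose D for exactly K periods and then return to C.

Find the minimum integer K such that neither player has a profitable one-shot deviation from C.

No profitable deviation requires (17−3)(δ+…+δ^K) ≥ 26−17, i.e. δ+…+δ^K ≥ 9/14 ≈ 0.6429.
With δ = 3/5, the partial sums are K=1: 0.6000, K=2: 0.9600.
K = 2 is the first length at which the sum reaches 0.6429.

2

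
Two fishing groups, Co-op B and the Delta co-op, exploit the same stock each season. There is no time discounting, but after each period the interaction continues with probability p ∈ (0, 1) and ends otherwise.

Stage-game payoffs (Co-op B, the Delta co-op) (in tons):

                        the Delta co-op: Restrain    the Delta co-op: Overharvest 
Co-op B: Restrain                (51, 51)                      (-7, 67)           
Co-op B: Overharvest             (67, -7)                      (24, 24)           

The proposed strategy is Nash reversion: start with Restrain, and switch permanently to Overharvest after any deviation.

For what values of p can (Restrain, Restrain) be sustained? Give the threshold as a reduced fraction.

With no time discounting, the continuation probability p plays the role of the discount factor.
Grim-trigger IC: 51/(1−p) ≥ 67 + 24p/(1−p) ⇒ p ≥ (67−51)/(67−24) = 16/43.

16/43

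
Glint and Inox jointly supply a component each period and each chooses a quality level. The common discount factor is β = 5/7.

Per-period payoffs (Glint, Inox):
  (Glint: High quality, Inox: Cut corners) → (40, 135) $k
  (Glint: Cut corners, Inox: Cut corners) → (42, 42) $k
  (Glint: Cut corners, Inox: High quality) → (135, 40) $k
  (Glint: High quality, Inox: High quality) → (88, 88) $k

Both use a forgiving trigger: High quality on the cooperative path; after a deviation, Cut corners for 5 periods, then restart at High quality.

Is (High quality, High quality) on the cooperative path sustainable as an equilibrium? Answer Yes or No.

IC: β+…+β^5 ≥ (135−88)/(88−42) = 47/46.
At β = 5/7: partial sum = 2.0352 ≥ 1.0217. Cooperation sustainable.

Yes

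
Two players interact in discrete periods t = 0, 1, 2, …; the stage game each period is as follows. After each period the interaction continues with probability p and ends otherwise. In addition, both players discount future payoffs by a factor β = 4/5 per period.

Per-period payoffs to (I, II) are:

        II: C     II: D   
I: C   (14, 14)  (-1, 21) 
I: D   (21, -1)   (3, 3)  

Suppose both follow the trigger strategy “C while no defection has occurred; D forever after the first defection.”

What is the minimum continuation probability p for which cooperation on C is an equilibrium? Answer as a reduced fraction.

Expected continuation weight on next period's payoff is β·p = 4/5·p, which plays the role of the discount factor.
Cooperation requires 4/5·p ≥ (21−14)/(21−3) = 7/18, hence p ≥ 35/72.

35/72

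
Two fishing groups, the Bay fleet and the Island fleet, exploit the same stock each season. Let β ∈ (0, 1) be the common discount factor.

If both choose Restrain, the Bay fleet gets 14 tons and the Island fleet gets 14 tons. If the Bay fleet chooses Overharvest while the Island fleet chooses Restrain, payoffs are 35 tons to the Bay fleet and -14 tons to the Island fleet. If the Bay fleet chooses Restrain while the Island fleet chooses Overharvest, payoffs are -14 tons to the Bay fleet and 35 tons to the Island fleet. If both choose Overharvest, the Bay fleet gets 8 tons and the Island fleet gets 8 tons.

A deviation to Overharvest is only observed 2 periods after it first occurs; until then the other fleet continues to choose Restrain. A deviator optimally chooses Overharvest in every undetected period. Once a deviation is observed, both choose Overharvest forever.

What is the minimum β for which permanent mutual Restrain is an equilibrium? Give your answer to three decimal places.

0.882

The best deviation is to choose Overharvest for all 2 undetected periods, earning 35 each, then 8 forever once detected.
Deviation value: 35(1−β^2)/(1−β) + 8β^2/(1−β); cooperation value: 14/(1−β).
IC: 14 ≥ 35(1−β^2) + 8β^2 = 35 − 27β^2.
So β^2 ≥ 21/27 = 7/9, giving β ≥ (7/9)^(1/2) ≈ 0.882.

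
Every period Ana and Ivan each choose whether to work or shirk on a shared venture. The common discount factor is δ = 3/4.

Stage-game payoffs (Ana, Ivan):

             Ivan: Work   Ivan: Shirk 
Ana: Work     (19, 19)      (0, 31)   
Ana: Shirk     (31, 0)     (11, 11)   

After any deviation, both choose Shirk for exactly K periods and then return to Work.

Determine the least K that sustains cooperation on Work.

No profitable deviation requires (19−11)(δ+…+δ^K) ≥ 31−19, i.e. δ+…+δ^K ≥ 3/2 ≈ 1.5000.
With δ = 3/4, the partial sums are K=1: 0.7500, K=2: 1.3125, K=3: 1.7344.
K = 3 is the first length at which the sum reaches 1.5000.

3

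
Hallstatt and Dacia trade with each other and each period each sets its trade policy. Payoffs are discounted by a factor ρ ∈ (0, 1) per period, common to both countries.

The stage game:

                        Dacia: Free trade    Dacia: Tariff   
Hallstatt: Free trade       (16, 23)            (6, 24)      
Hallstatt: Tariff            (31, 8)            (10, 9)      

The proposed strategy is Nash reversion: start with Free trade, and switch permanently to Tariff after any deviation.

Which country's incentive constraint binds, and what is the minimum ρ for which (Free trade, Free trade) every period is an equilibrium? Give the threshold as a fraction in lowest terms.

Hallstatt; ρ ≥ 5/7

Hallstatt's threshold: (31−16)/(31−10) = 5/7.
Dacia's threshold: (24−23)/(24−9) = 1/15.
5/7 > 1/15, so Hallstatt binds and ρ* = 5/7.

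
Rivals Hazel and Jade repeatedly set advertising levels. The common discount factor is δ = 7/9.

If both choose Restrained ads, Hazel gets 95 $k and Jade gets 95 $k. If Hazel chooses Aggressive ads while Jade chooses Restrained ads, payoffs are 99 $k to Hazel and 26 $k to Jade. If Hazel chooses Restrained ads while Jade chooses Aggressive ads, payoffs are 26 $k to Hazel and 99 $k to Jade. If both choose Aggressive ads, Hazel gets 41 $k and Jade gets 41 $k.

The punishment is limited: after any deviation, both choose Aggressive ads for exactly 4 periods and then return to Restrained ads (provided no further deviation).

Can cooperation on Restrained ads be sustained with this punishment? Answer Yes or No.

Yes

A one-shot deviation gives 99 now, then 41 for 4 periods, then back to 95.
Gain from deviating: (99−95) today; loss: (95−41) in each of the next 4 periods.
No-deviation condition: (95−41)(δ+…+δ^4) ≥ 99−95, i.e. δ+…+δ^4 ≥ 2/27.
At δ = 7/9: δ+…+δ^4 = 2.2192 ≥ 0.0741.
So cooperation is sustainable.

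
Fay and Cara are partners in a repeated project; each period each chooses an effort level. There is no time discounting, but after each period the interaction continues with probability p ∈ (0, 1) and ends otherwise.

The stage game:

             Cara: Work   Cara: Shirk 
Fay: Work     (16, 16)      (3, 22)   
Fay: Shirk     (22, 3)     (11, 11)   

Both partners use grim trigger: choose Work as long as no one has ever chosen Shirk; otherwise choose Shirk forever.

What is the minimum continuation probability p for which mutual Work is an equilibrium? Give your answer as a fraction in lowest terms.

6/11

With no time discounting, the continuation probability p plays the role of the discount factor.
Grim-trigger IC: 16/(1−p) ≥ 22 + 11p/(1−p) ⇒ p ≥ (22−16)/(22−11) = 6/11.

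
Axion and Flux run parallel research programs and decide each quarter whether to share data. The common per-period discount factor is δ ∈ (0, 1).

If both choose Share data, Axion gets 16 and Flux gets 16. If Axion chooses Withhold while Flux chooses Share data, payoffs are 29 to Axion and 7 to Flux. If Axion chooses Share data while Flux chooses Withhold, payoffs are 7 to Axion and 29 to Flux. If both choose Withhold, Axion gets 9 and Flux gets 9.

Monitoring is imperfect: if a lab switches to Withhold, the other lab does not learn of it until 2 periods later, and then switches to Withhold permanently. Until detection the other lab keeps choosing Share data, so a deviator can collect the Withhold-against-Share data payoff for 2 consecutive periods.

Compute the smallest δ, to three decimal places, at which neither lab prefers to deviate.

Deviating for the 2 undetected periods gains 29−16 = 13 per period over cooperation, then loses 16−9 = 7 per period forever once punishment starts.
Gain: 13(1 + δ + … + δ^1); loss: 7·δ^2/(1−δ).
No profitable deviation ⇔ 13(1−δ^2) ≤ 7·δ^2, i.e. δ^2 ≥ 13/(13+7) = 13/20.
Hence δ ≥ (13/20)^(1/2) ≈ 0.806.

0.806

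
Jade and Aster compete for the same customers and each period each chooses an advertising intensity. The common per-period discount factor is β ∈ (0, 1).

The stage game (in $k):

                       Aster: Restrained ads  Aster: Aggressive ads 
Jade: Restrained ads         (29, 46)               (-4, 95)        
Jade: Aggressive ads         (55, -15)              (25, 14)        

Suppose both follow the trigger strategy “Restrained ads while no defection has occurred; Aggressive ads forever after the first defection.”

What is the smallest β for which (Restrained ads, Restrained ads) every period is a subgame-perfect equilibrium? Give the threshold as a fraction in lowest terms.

For Jade: deviation gain 55−29 = 26, per-period punishment loss 29−25 = 4. IC gives β ≥ 26/30 = 13/15.
For Aster: gain 49, loss 32 per period, so β ≥ 49/81.
The tighter constraint is Jade's, so cooperation needs β ≥ 13/15.

13/15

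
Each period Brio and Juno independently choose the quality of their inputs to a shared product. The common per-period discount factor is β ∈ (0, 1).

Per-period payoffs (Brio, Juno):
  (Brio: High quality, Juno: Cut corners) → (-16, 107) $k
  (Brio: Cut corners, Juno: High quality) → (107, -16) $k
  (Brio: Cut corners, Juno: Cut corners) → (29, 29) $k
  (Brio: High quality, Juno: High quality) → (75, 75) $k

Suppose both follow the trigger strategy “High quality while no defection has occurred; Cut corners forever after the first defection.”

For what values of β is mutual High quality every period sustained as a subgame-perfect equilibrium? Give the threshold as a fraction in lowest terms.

Cooperation forever yields 75 each period: 75/(1−β).
Deviating yields 107 once, then 29 forever: 107 + 29β/(1−β).
No profitable deviation requires 75/(1−β) ≥ 107 + 29β/(1−β).
Multiplying by (1−β): 75 ≥ 107(1−β) + 29β = 107 − 78β.
So 78β ≥ 32, i.e. β ≥ 32/78 = 16/39.

16/39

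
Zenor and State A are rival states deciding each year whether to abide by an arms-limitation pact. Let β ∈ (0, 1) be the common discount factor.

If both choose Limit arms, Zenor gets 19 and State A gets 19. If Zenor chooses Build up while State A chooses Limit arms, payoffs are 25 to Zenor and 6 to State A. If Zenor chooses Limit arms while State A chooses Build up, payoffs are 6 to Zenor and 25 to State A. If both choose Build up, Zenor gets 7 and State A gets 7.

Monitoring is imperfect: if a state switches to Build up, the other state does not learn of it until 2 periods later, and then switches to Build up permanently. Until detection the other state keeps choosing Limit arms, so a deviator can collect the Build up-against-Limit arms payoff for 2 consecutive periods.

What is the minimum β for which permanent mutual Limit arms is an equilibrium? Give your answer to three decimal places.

The best deviation is to choose Build up for all 2 undetected periods, earning 25 each, then 7 forever once detected.
Deviation value: 25(1−β^2)/(1−β) + 7β^2/(1−β); cooperation value: 19/(1−β).
IC: 19 ≥ 25(1−β^2) + 7β^2 = 25 − 18β^2.
So β^2 ≥ 6/18 = 1/3, giving β ≥ (1/3)^(1/2) ≈ 0.577.

0.577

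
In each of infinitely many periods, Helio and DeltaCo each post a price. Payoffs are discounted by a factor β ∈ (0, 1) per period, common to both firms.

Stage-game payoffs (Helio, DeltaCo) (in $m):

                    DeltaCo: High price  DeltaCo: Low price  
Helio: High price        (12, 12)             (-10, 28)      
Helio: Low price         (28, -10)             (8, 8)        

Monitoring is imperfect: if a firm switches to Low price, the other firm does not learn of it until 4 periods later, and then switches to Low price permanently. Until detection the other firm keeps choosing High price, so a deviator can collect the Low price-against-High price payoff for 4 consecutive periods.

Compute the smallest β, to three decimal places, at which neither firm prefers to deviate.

0.946

A deviator earns 28 for 4 periods, then 8 forever; cooperating earns 12 forever. Multiplying the IC by (1−β):
12 ≥ 28(1−β^4) + 8β^4, so 20·β^4 ≥ 16 and β^4 ≥ 4/5.
β ≥ (4/5)^(1/4) ≈ 0.946.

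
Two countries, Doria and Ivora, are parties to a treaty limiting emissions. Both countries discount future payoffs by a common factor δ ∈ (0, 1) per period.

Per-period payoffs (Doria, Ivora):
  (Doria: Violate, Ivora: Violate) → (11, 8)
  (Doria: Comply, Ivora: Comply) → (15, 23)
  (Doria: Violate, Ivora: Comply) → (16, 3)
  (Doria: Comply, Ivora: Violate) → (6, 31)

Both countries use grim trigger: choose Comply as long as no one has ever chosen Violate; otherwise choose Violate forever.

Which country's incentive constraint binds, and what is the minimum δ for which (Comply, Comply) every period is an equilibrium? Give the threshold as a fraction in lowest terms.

Ivora; δ ≥ 8/23

Doria's threshold: (16−15)/(16−11) = 1/5.
Ivora's threshold: (31−23)/(31−8) = 8/23.
1/5 < 8/23, so Ivora binds and δ* = 8/23.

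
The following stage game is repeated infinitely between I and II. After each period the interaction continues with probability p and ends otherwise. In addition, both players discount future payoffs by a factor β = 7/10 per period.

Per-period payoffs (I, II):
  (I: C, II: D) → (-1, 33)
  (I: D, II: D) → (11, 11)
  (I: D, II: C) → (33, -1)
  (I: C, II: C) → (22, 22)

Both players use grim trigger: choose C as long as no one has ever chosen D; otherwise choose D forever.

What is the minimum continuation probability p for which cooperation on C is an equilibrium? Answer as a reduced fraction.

5/7

With continuation probability p and discount β, the effective per-period discount factor is βp.
Grim-trigger IC: βp ≥ (33−22)/(33−11) = 1/2.
So p ≥ (1/2)/(7/10) = 5/7.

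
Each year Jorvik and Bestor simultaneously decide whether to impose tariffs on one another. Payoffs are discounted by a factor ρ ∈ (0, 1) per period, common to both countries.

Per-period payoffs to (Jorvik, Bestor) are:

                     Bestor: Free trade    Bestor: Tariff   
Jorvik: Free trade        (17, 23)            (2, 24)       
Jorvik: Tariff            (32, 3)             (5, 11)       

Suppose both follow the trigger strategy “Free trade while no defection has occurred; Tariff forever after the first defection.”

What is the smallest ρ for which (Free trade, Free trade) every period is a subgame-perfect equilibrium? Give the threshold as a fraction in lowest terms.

5/9

For Jorvik: deviation gain 32−17 = 15, per-period punishment loss 17−5 = 12. IC gives ρ ≥ 15/27 = 5/9.
For Bestor: gain 1, loss 12 per period, so ρ ≥ 1/13.
The tighter constraint is Jorvik's, so cooperation needs ρ ≥ 5/9.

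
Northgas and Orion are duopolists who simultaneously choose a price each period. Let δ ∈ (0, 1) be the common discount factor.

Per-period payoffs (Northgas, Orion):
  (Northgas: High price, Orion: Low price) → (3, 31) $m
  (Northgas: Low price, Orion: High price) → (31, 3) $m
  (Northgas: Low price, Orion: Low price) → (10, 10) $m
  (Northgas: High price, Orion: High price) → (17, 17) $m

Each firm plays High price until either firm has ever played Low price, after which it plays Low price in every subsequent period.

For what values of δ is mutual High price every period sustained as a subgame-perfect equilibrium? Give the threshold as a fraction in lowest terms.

2/3

Cooperation forever yields 17 each period: 17/(1−δ).
Deviating yields 31 once, then 10 forever: 31 + 10δ/(1−δ).
No profitable deviation requires 17/(1−δ) ≥ 31 + 10δ/(1−δ).
Multiplying by (1−δ): 17 ≥ 31(1−δ) + 10δ = 31 − 21δ.
So 21δ ≥ 14, i.e. δ ≥ 14/21 = 2/3.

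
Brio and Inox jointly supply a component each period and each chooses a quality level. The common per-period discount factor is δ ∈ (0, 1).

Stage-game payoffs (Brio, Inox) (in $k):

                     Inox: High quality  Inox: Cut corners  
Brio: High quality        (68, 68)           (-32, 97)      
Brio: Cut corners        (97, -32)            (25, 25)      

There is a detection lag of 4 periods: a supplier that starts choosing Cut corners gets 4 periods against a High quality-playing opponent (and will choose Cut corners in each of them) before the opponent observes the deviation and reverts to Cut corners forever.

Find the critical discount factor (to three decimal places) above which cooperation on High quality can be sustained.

A deviator earns 97 for 4 periods, then 25 forever; cooperating earns 68 forever. Multiplying the IC by (1−δ):
68 ≥ 97(1−δ^4) + 25δ^4, so 72·δ^4 ≥ 29 and δ^4 ≥ 29/72.
δ ≥ (29/72)^(1/4) ≈ 0.797.

0.797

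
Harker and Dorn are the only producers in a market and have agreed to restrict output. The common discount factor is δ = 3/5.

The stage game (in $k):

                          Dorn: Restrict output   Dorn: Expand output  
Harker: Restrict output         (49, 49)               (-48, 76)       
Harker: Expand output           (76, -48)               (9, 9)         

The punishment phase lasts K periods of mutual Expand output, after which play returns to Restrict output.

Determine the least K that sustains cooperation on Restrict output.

2

Need Σ_{k=1}^{K} δ^k ≥ (76−49)/(49−9) = 0.6750 at δ = 3/5.
At K = 1 the sum is 0.6000 < 0.6750; at K = 2 it is 0.9600 ≥ 0.6750.
So the minimum punishment length is K = 2.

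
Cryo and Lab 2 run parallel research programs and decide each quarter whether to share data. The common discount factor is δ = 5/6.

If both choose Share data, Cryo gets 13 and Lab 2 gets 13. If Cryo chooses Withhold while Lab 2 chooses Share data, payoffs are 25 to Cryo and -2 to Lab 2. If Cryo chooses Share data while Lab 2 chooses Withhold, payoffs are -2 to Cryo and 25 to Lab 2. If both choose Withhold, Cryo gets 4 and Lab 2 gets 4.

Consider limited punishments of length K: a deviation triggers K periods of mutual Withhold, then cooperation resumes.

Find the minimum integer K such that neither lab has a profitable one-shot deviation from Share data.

2

IC: δ(1−δ^K)/(1−δ) ≥ (25−13)/(13−4) = 4/3.
With δ = 5/6: need 1 − δ^K ≥ 4/3·(1−5/6)/(5/6), i.e. δ^K ≤ 0.7333.
Since (5/6)^1 = 0.8333 and (5/6)^2 = 0.6944, the smallest such K is 2.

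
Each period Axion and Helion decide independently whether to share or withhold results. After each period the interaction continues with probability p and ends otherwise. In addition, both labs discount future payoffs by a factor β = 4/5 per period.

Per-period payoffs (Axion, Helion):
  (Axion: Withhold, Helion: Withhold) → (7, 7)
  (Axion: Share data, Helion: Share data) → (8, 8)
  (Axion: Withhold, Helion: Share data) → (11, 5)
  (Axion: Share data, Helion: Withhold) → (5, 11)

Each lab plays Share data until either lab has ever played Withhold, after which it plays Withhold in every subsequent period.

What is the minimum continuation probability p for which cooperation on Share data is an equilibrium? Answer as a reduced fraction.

15/16

With continuation probability p and discount β, the effective per-period discount factor is βp.
Grim-trigger IC: βp ≥ (11−8)/(11−7) = 3/4.
So p ≥ (3/4)/(4/5) = 15/16.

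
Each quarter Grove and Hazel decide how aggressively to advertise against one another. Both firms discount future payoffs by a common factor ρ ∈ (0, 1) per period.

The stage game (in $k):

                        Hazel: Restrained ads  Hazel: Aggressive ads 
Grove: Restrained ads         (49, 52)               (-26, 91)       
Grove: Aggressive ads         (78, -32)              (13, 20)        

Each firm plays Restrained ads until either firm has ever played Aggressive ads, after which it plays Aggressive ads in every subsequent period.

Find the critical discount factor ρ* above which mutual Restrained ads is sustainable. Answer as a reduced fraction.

39/71

For Grove: deviation gain 78−49 = 29, per-period punishment loss 49−13 = 36. IC gives ρ ≥ 29/65.
For Hazel: gain 39, loss 32 per period, so ρ ≥ 39/71.
The tighter constraint is Hazel's, so cooperation needs ρ ≥ 39/71.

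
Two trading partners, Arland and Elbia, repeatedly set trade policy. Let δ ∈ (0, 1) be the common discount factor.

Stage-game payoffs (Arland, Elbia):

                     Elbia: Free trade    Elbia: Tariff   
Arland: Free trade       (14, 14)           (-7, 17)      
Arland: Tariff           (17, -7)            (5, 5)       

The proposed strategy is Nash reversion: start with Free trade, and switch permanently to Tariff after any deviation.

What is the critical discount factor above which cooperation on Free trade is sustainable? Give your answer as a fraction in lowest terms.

1/4

One-period gain from deviating is 17 − 14 = 3. The loss is 14 − 5 = 9 in every subsequent period, with present value 9·δ/(1−δ).
Deviation is unprofitable when 9·δ/(1−δ) ≥ 3, i.e. δ/(1−δ) ≥ 1/3.
Equivalently δ ≥ 3/(3+9) = 1/4.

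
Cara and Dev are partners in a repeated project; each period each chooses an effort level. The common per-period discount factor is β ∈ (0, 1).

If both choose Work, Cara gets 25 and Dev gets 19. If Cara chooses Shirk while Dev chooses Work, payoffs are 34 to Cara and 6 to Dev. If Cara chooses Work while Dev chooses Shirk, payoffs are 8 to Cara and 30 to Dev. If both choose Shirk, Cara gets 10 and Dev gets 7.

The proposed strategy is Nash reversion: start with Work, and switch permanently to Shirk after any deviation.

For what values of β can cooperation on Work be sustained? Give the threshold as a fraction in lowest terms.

For Cara: deviation gain 34−25 = 9, per-period punishment loss 25−10 = 15. IC gives β ≥ 9/24 = 3/8.
For Dev: gain 11, loss 12 per period, so β ≥ 11/23.
The tighter constraint is Dev's, so cooperation needs β ≥ 11/23.

11/23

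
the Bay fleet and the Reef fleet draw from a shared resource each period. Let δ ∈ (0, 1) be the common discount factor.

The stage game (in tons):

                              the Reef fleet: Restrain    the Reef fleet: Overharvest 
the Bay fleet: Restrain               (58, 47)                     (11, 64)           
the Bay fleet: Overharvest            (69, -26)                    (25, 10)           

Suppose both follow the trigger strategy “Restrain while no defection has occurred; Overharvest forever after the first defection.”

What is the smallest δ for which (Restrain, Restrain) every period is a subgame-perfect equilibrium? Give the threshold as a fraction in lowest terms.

the Bay fleet's threshold: (69−58)/(69−25) = 1/4.
the Reef fleet's threshold: (64−47)/(64−10) = 17/54.
1/4 < 17/54, so the Reef fleet binds and δ* = 17/54.

17/54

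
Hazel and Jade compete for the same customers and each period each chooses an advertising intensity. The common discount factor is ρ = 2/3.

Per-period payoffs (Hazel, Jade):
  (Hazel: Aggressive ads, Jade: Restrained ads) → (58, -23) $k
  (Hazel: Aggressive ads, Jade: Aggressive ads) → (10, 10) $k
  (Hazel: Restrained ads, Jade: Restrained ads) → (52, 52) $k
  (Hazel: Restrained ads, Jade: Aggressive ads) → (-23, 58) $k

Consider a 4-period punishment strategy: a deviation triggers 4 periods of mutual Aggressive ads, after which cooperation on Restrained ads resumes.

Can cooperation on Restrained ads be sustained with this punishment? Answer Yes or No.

Comparing payoff streams over the 5 periods until play realigns: cooperate → 52(1+ρ+…+ρ^4); deviate → 58 + 10(ρ+…+ρ^4).
Cooperation is sustained iff (52−10)(ρ+…+ρ^4) ≥ 58−52.
ρ+…+ρ^4 = 2/3·(1−(2/3)^4)/(1−2/3) = 1.6049, and (58−52)/(52−10) = 0.1429.
1.6049 ≥ 0.1429, so cooperation is sustainable.

Yes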